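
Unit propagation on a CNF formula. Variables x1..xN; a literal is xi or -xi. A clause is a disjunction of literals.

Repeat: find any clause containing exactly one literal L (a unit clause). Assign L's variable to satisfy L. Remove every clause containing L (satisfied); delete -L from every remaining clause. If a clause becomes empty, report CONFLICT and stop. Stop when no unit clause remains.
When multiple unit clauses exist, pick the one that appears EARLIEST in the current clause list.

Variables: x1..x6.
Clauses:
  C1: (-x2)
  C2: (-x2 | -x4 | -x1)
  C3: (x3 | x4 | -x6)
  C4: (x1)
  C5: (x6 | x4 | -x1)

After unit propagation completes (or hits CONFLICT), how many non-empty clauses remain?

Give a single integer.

unit clause [-2] forces x2=F; simplify:
  satisfied 2 clause(s); 3 remain; assigned so far: [2]
unit clause [1] forces x1=T; simplify:
  drop -1 from [6, 4, -1] -> [6, 4]
  satisfied 1 clause(s); 2 remain; assigned so far: [1, 2]

Answer: 2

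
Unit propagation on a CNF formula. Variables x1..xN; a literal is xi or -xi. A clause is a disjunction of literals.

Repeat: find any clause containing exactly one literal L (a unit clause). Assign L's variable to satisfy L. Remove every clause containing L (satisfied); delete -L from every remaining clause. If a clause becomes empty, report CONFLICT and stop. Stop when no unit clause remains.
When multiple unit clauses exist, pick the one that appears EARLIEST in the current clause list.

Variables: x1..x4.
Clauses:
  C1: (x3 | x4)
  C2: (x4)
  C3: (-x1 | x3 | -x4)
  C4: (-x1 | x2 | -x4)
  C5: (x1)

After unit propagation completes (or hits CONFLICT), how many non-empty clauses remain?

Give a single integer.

Answer: 0

Derivation:
unit clause [4] forces x4=T; simplify:
  drop -4 from [-1, 3, -4] -> [-1, 3]
  drop -4 from [-1, 2, -4] -> [-1, 2]
  satisfied 2 clause(s); 3 remain; assigned so far: [4]
unit clause [1] forces x1=T; simplify:
  drop -1 from [-1, 3] -> [3]
  drop -1 from [-1, 2] -> [2]
  satisfied 1 clause(s); 2 remain; assigned so far: [1, 4]
unit clause [3] forces x3=T; simplify:
  satisfied 1 clause(s); 1 remain; assigned so far: [1, 3, 4]
unit clause [2] forces x2=T; simplify:
  satisfied 1 clause(s); 0 remain; assigned so far: [1, 2, 3, 4]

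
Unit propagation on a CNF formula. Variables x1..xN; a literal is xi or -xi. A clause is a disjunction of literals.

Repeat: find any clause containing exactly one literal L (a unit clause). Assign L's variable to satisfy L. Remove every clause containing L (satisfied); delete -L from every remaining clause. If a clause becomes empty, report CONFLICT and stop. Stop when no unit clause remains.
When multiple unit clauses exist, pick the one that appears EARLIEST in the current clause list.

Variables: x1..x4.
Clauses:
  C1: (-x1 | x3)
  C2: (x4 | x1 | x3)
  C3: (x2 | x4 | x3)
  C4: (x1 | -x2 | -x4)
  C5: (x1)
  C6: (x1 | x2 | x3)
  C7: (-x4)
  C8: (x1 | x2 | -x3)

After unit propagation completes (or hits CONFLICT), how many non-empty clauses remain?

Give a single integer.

unit clause [1] forces x1=T; simplify:
  drop -1 from [-1, 3] -> [3]
  satisfied 5 clause(s); 3 remain; assigned so far: [1]
unit clause [3] forces x3=T; simplify:
  satisfied 2 clause(s); 1 remain; assigned so far: [1, 3]
unit clause [-4] forces x4=F; simplify:
  satisfied 1 clause(s); 0 remain; assigned so far: [1, 3, 4]

Answer: 0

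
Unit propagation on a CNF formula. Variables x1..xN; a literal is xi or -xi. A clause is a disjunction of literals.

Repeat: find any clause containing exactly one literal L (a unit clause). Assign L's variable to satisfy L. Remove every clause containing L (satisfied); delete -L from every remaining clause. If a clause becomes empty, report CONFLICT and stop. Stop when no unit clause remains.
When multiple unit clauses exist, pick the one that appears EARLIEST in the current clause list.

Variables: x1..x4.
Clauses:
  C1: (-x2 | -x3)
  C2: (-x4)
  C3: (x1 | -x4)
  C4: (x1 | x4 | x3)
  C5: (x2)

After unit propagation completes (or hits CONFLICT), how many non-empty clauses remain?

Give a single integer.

unit clause [-4] forces x4=F; simplify:
  drop 4 from [1, 4, 3] -> [1, 3]
  satisfied 2 clause(s); 3 remain; assigned so far: [4]
unit clause [2] forces x2=T; simplify:
  drop -2 from [-2, -3] -> [-3]
  satisfied 1 clause(s); 2 remain; assigned so far: [2, 4]
unit clause [-3] forces x3=F; simplify:
  drop 3 from [1, 3] -> [1]
  satisfied 1 clause(s); 1 remain; assigned so far: [2, 3, 4]
unit clause [1] forces x1=T; simplify:
  satisfied 1 clause(s); 0 remain; assigned so far: [1, 2, 3, 4]

Answer: 0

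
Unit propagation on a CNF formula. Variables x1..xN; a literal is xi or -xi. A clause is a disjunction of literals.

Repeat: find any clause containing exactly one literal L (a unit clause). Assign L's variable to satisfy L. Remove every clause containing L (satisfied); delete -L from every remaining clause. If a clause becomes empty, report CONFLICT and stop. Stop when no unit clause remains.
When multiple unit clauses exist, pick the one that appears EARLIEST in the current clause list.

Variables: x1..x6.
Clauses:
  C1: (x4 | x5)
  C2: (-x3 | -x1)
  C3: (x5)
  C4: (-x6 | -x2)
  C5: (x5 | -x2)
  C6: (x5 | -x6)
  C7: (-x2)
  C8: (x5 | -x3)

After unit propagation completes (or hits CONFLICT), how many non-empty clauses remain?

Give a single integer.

Answer: 1

Derivation:
unit clause [5] forces x5=T; simplify:
  satisfied 5 clause(s); 3 remain; assigned so far: [5]
unit clause [-2] forces x2=F; simplify:
  satisfied 2 clause(s); 1 remain; assigned so far: [2, 5]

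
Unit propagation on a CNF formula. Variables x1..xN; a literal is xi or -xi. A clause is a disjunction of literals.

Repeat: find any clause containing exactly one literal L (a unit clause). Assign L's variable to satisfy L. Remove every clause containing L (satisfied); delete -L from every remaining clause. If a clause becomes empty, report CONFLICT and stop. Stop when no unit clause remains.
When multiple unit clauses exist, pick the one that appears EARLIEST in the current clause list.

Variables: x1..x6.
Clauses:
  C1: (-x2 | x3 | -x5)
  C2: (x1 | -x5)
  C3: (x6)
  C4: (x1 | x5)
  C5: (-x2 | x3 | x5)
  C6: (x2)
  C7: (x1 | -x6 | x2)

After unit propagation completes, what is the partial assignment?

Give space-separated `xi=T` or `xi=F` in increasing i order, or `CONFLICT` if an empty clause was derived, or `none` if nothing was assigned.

Answer: x2=T x6=T

Derivation:
unit clause [6] forces x6=T; simplify:
  drop -6 from [1, -6, 2] -> [1, 2]
  satisfied 1 clause(s); 6 remain; assigned so far: [6]
unit clause [2] forces x2=T; simplify:
  drop -2 from [-2, 3, -5] -> [3, -5]
  drop -2 from [-2, 3, 5] -> [3, 5]
  satisfied 2 clause(s); 4 remain; assigned so far: [2, 6]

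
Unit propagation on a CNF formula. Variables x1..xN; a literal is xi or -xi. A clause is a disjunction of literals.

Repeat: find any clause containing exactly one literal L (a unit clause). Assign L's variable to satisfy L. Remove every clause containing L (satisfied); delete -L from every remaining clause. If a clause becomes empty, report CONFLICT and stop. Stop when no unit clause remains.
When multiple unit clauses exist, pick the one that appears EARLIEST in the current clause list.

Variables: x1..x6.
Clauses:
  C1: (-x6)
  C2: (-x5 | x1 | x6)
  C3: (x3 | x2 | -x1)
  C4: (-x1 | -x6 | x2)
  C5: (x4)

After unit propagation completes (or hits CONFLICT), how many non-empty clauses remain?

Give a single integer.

Answer: 2

Derivation:
unit clause [-6] forces x6=F; simplify:
  drop 6 from [-5, 1, 6] -> [-5, 1]
  satisfied 2 clause(s); 3 remain; assigned so far: [6]
unit clause [4] forces x4=T; simplify:
  satisfied 1 clause(s); 2 remain; assigned so far: [4, 6]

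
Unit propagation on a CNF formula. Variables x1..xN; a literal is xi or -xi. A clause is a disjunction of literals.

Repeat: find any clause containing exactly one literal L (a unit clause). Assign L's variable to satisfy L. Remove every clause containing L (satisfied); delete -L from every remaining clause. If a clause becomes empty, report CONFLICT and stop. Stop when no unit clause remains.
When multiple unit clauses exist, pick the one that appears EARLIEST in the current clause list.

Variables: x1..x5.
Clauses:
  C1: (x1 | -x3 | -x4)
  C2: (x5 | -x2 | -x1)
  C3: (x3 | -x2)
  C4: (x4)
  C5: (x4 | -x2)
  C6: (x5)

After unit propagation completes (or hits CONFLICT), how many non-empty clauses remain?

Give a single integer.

unit clause [4] forces x4=T; simplify:
  drop -4 from [1, -3, -4] -> [1, -3]
  satisfied 2 clause(s); 4 remain; assigned so far: [4]
unit clause [5] forces x5=T; simplify:
  satisfied 2 clause(s); 2 remain; assigned so far: [4, 5]

Answer: 2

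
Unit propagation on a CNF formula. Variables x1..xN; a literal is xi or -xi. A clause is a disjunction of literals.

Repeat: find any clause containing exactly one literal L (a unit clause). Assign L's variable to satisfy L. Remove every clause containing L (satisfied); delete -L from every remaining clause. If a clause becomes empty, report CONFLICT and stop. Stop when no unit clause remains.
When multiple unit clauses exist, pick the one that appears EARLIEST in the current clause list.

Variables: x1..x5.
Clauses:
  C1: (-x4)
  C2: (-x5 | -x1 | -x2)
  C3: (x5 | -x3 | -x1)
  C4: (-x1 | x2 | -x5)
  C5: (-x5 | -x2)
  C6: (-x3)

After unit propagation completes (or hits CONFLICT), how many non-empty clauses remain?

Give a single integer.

unit clause [-4] forces x4=F; simplify:
  satisfied 1 clause(s); 5 remain; assigned so far: [4]
unit clause [-3] forces x3=F; simplify:
  satisfied 2 clause(s); 3 remain; assigned so far: [3, 4]

Answer: 3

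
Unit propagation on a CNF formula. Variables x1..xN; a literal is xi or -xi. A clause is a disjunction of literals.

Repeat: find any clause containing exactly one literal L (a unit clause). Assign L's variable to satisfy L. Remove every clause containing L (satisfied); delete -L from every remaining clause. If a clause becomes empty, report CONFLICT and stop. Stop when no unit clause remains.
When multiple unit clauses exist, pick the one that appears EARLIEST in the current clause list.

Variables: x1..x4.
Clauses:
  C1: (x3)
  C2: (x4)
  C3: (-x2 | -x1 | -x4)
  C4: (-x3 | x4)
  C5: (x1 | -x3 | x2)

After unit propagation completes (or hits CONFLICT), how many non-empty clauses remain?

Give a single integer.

unit clause [3] forces x3=T; simplify:
  drop -3 from [-3, 4] -> [4]
  drop -3 from [1, -3, 2] -> [1, 2]
  satisfied 1 clause(s); 4 remain; assigned so far: [3]
unit clause [4] forces x4=T; simplify:
  drop -4 from [-2, -1, -4] -> [-2, -1]
  satisfied 2 clause(s); 2 remain; assigned so far: [3, 4]

Answer: 2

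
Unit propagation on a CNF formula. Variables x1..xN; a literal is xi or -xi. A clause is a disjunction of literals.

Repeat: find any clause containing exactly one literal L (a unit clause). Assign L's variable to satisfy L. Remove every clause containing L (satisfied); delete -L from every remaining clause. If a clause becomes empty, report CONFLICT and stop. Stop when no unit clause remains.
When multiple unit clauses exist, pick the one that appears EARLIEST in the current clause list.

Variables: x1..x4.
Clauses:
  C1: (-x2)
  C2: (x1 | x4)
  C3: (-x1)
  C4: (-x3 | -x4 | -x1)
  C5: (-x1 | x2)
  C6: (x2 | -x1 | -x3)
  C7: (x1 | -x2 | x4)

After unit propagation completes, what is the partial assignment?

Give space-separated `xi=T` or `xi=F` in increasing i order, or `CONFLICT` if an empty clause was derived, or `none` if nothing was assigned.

Answer: x1=F x2=F x4=T

Derivation:
unit clause [-2] forces x2=F; simplify:
  drop 2 from [-1, 2] -> [-1]
  drop 2 from [2, -1, -3] -> [-1, -3]
  satisfied 2 clause(s); 5 remain; assigned so far: [2]
unit clause [-1] forces x1=F; simplify:
  drop 1 from [1, 4] -> [4]
  satisfied 4 clause(s); 1 remain; assigned so far: [1, 2]
unit clause [4] forces x4=T; simplify:
  satisfied 1 clause(s); 0 remain; assigned so far: [1, 2, 4]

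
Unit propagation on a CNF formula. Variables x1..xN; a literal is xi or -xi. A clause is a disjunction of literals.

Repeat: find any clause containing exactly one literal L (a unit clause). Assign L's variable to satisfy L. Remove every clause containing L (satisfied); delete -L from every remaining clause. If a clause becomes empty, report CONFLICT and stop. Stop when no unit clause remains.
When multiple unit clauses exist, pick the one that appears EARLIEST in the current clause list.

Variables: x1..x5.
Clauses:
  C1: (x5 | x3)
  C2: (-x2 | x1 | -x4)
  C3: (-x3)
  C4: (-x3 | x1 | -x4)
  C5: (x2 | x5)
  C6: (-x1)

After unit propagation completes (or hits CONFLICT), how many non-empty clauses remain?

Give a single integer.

unit clause [-3] forces x3=F; simplify:
  drop 3 from [5, 3] -> [5]
  satisfied 2 clause(s); 4 remain; assigned so far: [3]
unit clause [5] forces x5=T; simplify:
  satisfied 2 clause(s); 2 remain; assigned so far: [3, 5]
unit clause [-1] forces x1=F; simplify:
  drop 1 from [-2, 1, -4] -> [-2, -4]
  satisfied 1 clause(s); 1 remain; assigned so far: [1, 3, 5]

Answer: 1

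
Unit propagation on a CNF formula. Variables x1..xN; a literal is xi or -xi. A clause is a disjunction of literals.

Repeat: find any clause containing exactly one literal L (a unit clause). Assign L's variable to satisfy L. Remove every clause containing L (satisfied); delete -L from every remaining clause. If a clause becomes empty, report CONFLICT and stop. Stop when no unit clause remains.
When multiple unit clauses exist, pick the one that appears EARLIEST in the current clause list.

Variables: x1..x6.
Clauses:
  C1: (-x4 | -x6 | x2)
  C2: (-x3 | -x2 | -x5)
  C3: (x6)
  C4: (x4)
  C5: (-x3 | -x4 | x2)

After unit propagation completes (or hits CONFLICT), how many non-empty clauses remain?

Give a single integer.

Answer: 1

Derivation:
unit clause [6] forces x6=T; simplify:
  drop -6 from [-4, -6, 2] -> [-4, 2]
  satisfied 1 clause(s); 4 remain; assigned so far: [6]
unit clause [4] forces x4=T; simplify:
  drop -4 from [-4, 2] -> [2]
  drop -4 from [-3, -4, 2] -> [-3, 2]
  satisfied 1 clause(s); 3 remain; assigned so far: [4, 6]
unit clause [2] forces x2=T; simplify:
  drop -2 from [-3, -2, -5] -> [-3, -5]
  satisfied 2 clause(s); 1 remain; assigned so far: [2, 4, 6]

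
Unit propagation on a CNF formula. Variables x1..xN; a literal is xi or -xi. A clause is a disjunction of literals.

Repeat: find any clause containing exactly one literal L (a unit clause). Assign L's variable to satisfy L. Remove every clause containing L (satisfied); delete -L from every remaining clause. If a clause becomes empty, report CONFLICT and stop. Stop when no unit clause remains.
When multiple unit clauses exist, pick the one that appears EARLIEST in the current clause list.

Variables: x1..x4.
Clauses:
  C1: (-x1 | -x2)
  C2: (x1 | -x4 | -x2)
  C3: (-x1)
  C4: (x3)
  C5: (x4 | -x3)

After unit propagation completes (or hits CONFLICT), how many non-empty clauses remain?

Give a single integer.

unit clause [-1] forces x1=F; simplify:
  drop 1 from [1, -4, -2] -> [-4, -2]
  satisfied 2 clause(s); 3 remain; assigned so far: [1]
unit clause [3] forces x3=T; simplify:
  drop -3 from [4, -3] -> [4]
  satisfied 1 clause(s); 2 remain; assigned so far: [1, 3]
unit clause [4] forces x4=T; simplify:
  drop -4 from [-4, -2] -> [-2]
  satisfied 1 clause(s); 1 remain; assigned so far: [1, 3, 4]
unit clause [-2] forces x2=F; simplify:
  satisfied 1 clause(s); 0 remain; assigned so far: [1, 2, 3, 4]

Answer: 0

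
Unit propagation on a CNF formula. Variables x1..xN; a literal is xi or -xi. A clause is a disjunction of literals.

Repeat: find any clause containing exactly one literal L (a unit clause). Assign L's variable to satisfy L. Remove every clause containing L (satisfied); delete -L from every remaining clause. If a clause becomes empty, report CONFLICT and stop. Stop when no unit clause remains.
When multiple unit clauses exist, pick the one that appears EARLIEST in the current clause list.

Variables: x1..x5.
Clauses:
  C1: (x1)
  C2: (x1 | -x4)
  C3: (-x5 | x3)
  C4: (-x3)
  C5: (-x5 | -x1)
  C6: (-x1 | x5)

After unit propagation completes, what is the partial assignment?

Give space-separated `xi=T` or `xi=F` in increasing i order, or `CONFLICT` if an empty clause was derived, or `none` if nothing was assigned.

Answer: CONFLICT

Derivation:
unit clause [1] forces x1=T; simplify:
  drop -1 from [-5, -1] -> [-5]
  drop -1 from [-1, 5] -> [5]
  satisfied 2 clause(s); 4 remain; assigned so far: [1]
unit clause [-3] forces x3=F; simplify:
  drop 3 from [-5, 3] -> [-5]
  satisfied 1 clause(s); 3 remain; assigned so far: [1, 3]
unit clause [-5] forces x5=F; simplify:
  drop 5 from [5] -> [] (empty!)
  satisfied 2 clause(s); 1 remain; assigned so far: [1, 3, 5]
CONFLICT (empty clause)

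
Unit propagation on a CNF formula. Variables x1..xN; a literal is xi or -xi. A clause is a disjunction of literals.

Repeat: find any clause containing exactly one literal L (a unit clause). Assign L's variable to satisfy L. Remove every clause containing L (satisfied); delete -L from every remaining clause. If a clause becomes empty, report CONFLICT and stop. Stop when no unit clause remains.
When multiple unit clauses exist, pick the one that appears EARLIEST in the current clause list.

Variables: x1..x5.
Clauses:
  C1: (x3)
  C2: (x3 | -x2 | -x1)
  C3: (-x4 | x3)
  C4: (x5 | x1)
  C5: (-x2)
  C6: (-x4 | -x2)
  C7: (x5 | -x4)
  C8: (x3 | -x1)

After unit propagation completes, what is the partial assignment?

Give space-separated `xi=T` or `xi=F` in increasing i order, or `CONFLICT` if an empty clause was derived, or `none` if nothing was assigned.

Answer: x2=F x3=T

Derivation:
unit clause [3] forces x3=T; simplify:
  satisfied 4 clause(s); 4 remain; assigned so far: [3]
unit clause [-2] forces x2=F; simplify:
  satisfied 2 clause(s); 2 remain; assigned so far: [2, 3]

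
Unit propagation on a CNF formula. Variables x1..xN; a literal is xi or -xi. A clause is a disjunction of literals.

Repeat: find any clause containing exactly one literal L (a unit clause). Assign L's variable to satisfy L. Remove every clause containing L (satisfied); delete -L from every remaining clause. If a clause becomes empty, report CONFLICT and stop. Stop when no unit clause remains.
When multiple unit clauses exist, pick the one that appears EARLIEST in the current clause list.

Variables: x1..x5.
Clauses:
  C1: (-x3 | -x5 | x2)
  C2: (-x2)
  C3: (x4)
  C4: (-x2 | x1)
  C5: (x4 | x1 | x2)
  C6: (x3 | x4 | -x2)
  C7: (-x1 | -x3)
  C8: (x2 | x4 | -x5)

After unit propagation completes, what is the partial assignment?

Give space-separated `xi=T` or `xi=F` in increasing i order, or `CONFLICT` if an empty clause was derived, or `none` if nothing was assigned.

unit clause [-2] forces x2=F; simplify:
  drop 2 from [-3, -5, 2] -> [-3, -5]
  drop 2 from [4, 1, 2] -> [4, 1]
  drop 2 from [2, 4, -5] -> [4, -5]
  satisfied 3 clause(s); 5 remain; assigned so far: [2]
unit clause [4] forces x4=T; simplify:
  satisfied 3 clause(s); 2 remain; assigned so far: [2, 4]

Answer: x2=F x4=T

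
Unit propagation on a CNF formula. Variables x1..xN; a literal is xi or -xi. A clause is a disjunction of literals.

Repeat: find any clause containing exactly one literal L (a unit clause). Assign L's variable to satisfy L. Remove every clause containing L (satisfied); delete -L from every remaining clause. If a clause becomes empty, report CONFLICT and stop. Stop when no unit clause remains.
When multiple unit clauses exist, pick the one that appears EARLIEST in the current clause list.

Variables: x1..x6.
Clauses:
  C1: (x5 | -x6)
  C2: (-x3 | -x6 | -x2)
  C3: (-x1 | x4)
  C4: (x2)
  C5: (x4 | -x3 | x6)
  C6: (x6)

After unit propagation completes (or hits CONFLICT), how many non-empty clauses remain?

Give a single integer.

Answer: 1

Derivation:
unit clause [2] forces x2=T; simplify:
  drop -2 from [-3, -6, -2] -> [-3, -6]
  satisfied 1 clause(s); 5 remain; assigned so far: [2]
unit clause [6] forces x6=T; simplify:
  drop -6 from [5, -6] -> [5]
  drop -6 from [-3, -6] -> [-3]
  satisfied 2 clause(s); 3 remain; assigned so far: [2, 6]
unit clause [5] forces x5=T; simplify:
  satisfied 1 clause(s); 2 remain; assigned so far: [2, 5, 6]
unit clause [-3] forces x3=F; simplify:
  satisfied 1 clause(s); 1 remain; assigned so far: [2, 3, 5, 6]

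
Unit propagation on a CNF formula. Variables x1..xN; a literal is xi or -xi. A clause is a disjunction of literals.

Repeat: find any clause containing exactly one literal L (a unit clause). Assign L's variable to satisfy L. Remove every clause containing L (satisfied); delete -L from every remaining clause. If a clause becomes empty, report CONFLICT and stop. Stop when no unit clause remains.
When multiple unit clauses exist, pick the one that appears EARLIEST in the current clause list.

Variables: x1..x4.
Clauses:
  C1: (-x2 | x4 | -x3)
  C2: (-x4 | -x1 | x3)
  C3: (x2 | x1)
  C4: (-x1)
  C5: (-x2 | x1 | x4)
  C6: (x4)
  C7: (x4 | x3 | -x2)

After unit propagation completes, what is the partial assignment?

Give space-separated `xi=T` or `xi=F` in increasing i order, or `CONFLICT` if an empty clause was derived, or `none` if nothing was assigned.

Answer: x1=F x2=T x4=T

Derivation:
unit clause [-1] forces x1=F; simplify:
  drop 1 from [2, 1] -> [2]
  drop 1 from [-2, 1, 4] -> [-2, 4]
  satisfied 2 clause(s); 5 remain; assigned so far: [1]
unit clause [2] forces x2=T; simplify:
  drop -2 from [-2, 4, -3] -> [4, -3]
  drop -2 from [-2, 4] -> [4]
  drop -2 from [4, 3, -2] -> [4, 3]
  satisfied 1 clause(s); 4 remain; assigned so far: [1, 2]
unit clause [4] forces x4=T; simplify:
  satisfied 4 clause(s); 0 remain; assigned so far: [1, 2, 4]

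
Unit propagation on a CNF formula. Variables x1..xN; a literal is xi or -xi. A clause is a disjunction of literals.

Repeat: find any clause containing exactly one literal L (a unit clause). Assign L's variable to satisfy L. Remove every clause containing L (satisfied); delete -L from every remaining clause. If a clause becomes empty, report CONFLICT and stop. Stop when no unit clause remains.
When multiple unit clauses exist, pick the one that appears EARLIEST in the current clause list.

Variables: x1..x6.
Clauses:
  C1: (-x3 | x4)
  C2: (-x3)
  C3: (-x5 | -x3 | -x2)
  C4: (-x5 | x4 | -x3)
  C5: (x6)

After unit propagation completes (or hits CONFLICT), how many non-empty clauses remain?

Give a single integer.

Answer: 0

Derivation:
unit clause [-3] forces x3=F; simplify:
  satisfied 4 clause(s); 1 remain; assigned so far: [3]
unit clause [6] forces x6=T; simplify:
  satisfied 1 clause(s); 0 remain; assigned so far: [3, 6]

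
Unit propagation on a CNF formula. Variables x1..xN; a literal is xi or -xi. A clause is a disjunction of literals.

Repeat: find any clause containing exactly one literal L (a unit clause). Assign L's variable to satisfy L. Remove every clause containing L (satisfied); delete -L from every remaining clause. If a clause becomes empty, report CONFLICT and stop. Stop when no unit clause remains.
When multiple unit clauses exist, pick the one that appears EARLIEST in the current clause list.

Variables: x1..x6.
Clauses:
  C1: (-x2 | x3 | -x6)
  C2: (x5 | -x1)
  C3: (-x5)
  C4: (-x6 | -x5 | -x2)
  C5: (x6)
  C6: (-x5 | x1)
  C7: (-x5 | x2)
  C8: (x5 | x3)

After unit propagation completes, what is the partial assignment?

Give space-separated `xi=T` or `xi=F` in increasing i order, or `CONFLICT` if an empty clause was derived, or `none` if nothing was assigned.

Answer: x1=F x3=T x5=F x6=T

Derivation:
unit clause [-5] forces x5=F; simplify:
  drop 5 from [5, -1] -> [-1]
  drop 5 from [5, 3] -> [3]
  satisfied 4 clause(s); 4 remain; assigned so far: [5]
unit clause [-1] forces x1=F; simplify:
  satisfied 1 clause(s); 3 remain; assigned so far: [1, 5]
unit clause [6] forces x6=T; simplify:
  drop -6 from [-2, 3, -6] -> [-2, 3]
  satisfied 1 clause(s); 2 remain; assigned so far: [1, 5, 6]
unit clause [3] forces x3=T; simplify:
  satisfied 2 clause(s); 0 remain; assigned so far: [1, 3, 5, 6]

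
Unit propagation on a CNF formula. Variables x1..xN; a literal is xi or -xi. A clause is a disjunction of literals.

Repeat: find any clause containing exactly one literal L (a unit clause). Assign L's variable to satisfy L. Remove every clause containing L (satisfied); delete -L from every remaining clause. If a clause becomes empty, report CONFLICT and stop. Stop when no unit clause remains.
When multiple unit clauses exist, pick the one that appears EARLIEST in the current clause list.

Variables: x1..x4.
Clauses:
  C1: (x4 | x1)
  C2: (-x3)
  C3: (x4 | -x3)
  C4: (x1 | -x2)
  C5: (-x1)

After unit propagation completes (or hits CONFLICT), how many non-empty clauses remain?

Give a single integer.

Answer: 0

Derivation:
unit clause [-3] forces x3=F; simplify:
  satisfied 2 clause(s); 3 remain; assigned so far: [3]
unit clause [-1] forces x1=F; simplify:
  drop 1 from [4, 1] -> [4]
  drop 1 from [1, -2] -> [-2]
  satisfied 1 clause(s); 2 remain; assigned so far: [1, 3]
unit clause [4] forces x4=T; simplify:
  satisfied 1 clause(s); 1 remain; assigned so far: [1, 3, 4]
unit clause [-2] forces x2=F; simplify:
  satisfied 1 clause(s); 0 remain; assigned so far: [1, 2, 3, 4]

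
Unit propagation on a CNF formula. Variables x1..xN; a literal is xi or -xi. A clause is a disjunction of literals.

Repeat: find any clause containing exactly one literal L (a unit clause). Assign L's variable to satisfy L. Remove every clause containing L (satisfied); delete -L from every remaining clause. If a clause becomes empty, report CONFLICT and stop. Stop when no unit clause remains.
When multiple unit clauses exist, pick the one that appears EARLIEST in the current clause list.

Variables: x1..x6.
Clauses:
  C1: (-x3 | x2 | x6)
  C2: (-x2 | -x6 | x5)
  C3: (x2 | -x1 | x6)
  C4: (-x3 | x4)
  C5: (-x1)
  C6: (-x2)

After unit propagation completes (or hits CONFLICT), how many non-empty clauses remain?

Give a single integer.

Answer: 2

Derivation:
unit clause [-1] forces x1=F; simplify:
  satisfied 2 clause(s); 4 remain; assigned so far: [1]
unit clause [-2] forces x2=F; simplify:
  drop 2 from [-3, 2, 6] -> [-3, 6]
  satisfied 2 clause(s); 2 remain; assigned so far: [1, 2]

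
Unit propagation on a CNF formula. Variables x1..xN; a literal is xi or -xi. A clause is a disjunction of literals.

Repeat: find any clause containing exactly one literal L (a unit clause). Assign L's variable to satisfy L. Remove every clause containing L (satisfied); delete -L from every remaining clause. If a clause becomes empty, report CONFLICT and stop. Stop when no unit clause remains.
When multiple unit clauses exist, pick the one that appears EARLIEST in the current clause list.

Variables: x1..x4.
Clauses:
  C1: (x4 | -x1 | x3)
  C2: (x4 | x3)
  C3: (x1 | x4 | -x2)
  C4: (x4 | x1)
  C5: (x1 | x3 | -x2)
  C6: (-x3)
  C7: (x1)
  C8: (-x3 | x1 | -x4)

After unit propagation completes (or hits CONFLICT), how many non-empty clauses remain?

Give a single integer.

Answer: 0

Derivation:
unit clause [-3] forces x3=F; simplify:
  drop 3 from [4, -1, 3] -> [4, -1]
  drop 3 from [4, 3] -> [4]
  drop 3 from [1, 3, -2] -> [1, -2]
  satisfied 2 clause(s); 6 remain; assigned so far: [3]
unit clause [4] forces x4=T; simplify:
  satisfied 4 clause(s); 2 remain; assigned so far: [3, 4]
unit clause [1] forces x1=T; simplify:
  satisfied 2 clause(s); 0 remain; assigned so far: [1, 3, 4]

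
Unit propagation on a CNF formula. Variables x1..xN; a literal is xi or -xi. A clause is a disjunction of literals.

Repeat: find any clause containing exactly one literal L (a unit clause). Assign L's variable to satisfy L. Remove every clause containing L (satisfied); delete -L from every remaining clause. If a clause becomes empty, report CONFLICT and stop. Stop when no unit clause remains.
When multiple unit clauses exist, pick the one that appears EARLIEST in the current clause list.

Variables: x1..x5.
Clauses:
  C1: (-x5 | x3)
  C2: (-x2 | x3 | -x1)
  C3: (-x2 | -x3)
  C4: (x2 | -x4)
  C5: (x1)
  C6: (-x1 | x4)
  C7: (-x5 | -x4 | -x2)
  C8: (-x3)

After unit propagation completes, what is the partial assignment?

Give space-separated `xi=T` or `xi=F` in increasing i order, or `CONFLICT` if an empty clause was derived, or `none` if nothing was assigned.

Answer: CONFLICT

Derivation:
unit clause [1] forces x1=T; simplify:
  drop -1 from [-2, 3, -1] -> [-2, 3]
  drop -1 from [-1, 4] -> [4]
  satisfied 1 clause(s); 7 remain; assigned so far: [1]
unit clause [4] forces x4=T; simplify:
  drop -4 from [2, -4] -> [2]
  drop -4 from [-5, -4, -2] -> [-5, -2]
  satisfied 1 clause(s); 6 remain; assigned so far: [1, 4]
unit clause [2] forces x2=T; simplify:
  drop -2 from [-2, 3] -> [3]
  drop -2 from [-2, -3] -> [-3]
  drop -2 from [-5, -2] -> [-5]
  satisfied 1 clause(s); 5 remain; assigned so far: [1, 2, 4]
unit clause [3] forces x3=T; simplify:
  drop -3 from [-3] -> [] (empty!)
  drop -3 from [-3] -> [] (empty!)
  satisfied 2 clause(s); 3 remain; assigned so far: [1, 2, 3, 4]
CONFLICT (empty clause)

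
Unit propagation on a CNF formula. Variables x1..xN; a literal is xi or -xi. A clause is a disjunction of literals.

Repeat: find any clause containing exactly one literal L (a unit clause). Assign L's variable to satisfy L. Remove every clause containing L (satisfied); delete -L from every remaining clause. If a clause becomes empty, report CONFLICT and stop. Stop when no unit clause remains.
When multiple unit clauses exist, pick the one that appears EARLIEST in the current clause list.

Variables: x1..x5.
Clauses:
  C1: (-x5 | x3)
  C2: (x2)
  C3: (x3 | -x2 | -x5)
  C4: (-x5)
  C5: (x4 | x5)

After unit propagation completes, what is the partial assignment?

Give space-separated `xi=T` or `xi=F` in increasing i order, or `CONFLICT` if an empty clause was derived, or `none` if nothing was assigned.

Answer: x2=T x4=T x5=F

Derivation:
unit clause [2] forces x2=T; simplify:
  drop -2 from [3, -2, -5] -> [3, -5]
  satisfied 1 clause(s); 4 remain; assigned so far: [2]
unit clause [-5] forces x5=F; simplify:
  drop 5 from [4, 5] -> [4]
  satisfied 3 clause(s); 1 remain; assigned so far: [2, 5]
unit clause [4] forces x4=T; simplify:
  satisfied 1 clause(s); 0 remain; assigned so far: [2, 4, 5]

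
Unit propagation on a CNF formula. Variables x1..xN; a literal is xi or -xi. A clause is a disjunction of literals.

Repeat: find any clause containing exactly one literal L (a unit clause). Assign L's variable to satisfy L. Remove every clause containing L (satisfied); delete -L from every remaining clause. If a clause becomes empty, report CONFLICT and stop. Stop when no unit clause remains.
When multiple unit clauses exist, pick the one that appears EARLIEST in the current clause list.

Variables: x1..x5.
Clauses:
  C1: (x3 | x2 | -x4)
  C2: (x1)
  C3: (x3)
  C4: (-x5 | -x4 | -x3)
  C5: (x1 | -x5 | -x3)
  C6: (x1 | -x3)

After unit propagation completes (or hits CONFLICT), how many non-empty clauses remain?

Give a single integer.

unit clause [1] forces x1=T; simplify:
  satisfied 3 clause(s); 3 remain; assigned so far: [1]
unit clause [3] forces x3=T; simplify:
  drop -3 from [-5, -4, -3] -> [-5, -4]
  satisfied 2 clause(s); 1 remain; assigned so far: [1, 3]

Answer: 1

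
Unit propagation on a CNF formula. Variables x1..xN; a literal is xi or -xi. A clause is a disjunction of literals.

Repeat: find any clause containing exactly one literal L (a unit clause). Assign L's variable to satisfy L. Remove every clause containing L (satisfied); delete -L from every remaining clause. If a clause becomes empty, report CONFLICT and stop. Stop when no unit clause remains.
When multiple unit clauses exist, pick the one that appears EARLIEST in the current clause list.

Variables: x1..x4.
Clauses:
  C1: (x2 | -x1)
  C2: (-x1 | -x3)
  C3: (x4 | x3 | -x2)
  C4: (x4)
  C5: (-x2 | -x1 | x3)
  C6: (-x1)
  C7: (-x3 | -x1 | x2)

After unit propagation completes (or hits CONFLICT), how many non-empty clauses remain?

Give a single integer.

Answer: 0

Derivation:
unit clause [4] forces x4=T; simplify:
  satisfied 2 clause(s); 5 remain; assigned so far: [4]
unit clause [-1] forces x1=F; simplify:
  satisfied 5 clause(s); 0 remain; assigned so far: [1, 4]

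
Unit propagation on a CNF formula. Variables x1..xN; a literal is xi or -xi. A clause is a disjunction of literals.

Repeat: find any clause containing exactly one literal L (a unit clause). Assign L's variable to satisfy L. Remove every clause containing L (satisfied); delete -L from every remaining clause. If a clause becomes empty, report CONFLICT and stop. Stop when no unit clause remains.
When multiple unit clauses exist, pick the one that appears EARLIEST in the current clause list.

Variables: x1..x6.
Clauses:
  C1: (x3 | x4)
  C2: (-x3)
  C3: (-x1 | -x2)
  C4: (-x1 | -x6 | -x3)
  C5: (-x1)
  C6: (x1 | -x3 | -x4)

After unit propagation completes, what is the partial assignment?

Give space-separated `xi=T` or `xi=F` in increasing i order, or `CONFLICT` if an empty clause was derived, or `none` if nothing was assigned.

unit clause [-3] forces x3=F; simplify:
  drop 3 from [3, 4] -> [4]
  satisfied 3 clause(s); 3 remain; assigned so far: [3]
unit clause [4] forces x4=T; simplify:
  satisfied 1 clause(s); 2 remain; assigned so far: [3, 4]
unit clause [-1] forces x1=F; simplify:
  satisfied 2 clause(s); 0 remain; assigned so far: [1, 3, 4]

Answer: x1=F x3=F x4=T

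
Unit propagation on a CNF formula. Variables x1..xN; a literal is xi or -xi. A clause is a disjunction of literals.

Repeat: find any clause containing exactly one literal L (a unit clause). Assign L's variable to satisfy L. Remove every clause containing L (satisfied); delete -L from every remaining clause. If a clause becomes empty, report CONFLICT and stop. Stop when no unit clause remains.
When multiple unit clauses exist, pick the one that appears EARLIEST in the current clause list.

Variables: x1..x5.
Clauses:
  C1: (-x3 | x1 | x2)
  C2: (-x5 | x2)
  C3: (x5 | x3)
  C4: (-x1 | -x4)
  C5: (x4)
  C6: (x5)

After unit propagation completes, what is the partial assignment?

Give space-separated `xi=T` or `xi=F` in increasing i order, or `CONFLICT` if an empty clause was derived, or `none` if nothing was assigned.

Answer: x1=F x2=T x4=T x5=T

Derivation:
unit clause [4] forces x4=T; simplify:
  drop -4 from [-1, -4] -> [-1]
  satisfied 1 clause(s); 5 remain; assigned so far: [4]
unit clause [-1] forces x1=F; simplify:
  drop 1 from [-3, 1, 2] -> [-3, 2]
  satisfied 1 clause(s); 4 remain; assigned so far: [1, 4]
unit clause [5] forces x5=T; simplify:
  drop -5 from [-5, 2] -> [2]
  satisfied 2 clause(s); 2 remain; assigned so far: [1, 4, 5]
unit clause [2] forces x2=T; simplify:
  satisfied 2 clause(s); 0 remain; assigned so far: [1, 2, 4, 5]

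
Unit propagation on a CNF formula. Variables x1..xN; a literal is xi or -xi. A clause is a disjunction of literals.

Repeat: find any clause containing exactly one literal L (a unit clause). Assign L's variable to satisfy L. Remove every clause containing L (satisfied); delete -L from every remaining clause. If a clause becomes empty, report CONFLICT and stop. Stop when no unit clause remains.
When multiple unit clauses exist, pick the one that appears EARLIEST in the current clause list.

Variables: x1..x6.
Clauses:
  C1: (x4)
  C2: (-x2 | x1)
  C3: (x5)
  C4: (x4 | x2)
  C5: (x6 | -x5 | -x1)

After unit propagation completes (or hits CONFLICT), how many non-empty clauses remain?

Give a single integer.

Answer: 2

Derivation:
unit clause [4] forces x4=T; simplify:
  satisfied 2 clause(s); 3 remain; assigned so far: [4]
unit clause [5] forces x5=T; simplify:
  drop -5 from [6, -5, -1] -> [6, -1]
  satisfied 1 clause(s); 2 remain; assigned so far: [4, 5]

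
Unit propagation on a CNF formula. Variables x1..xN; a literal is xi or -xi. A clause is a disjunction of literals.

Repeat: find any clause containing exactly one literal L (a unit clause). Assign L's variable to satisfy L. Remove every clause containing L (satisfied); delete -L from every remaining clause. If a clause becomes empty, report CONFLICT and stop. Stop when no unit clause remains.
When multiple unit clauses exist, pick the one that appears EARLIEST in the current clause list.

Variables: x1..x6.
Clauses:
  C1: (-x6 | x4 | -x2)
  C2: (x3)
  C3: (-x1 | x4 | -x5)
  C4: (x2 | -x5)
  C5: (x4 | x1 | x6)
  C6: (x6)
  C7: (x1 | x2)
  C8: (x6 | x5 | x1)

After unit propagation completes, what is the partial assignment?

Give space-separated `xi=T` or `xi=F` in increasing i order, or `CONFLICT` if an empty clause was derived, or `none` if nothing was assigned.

unit clause [3] forces x3=T; simplify:
  satisfied 1 clause(s); 7 remain; assigned so far: [3]
unit clause [6] forces x6=T; simplify:
  drop -6 from [-6, 4, -2] -> [4, -2]
  satisfied 3 clause(s); 4 remain; assigned so far: [3, 6]

Answer: x3=T x6=T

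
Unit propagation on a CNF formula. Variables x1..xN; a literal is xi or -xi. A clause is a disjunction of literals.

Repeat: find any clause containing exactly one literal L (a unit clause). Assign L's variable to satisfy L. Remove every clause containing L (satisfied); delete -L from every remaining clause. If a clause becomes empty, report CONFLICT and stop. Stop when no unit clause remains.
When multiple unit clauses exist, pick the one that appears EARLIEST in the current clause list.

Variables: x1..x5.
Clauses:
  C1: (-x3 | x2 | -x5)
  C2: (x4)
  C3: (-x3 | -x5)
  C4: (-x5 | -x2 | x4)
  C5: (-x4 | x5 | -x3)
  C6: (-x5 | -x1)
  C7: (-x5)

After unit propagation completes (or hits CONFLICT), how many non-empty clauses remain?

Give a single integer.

Answer: 0

Derivation:
unit clause [4] forces x4=T; simplify:
  drop -4 from [-4, 5, -3] -> [5, -3]
  satisfied 2 clause(s); 5 remain; assigned so far: [4]
unit clause [-5] forces x5=F; simplify:
  drop 5 from [5, -3] -> [-3]
  satisfied 4 clause(s); 1 remain; assigned so far: [4, 5]
unit clause [-3] forces x3=F; simplify:
  satisfied 1 clause(s); 0 remain; assigned so far: [3, 4, 5]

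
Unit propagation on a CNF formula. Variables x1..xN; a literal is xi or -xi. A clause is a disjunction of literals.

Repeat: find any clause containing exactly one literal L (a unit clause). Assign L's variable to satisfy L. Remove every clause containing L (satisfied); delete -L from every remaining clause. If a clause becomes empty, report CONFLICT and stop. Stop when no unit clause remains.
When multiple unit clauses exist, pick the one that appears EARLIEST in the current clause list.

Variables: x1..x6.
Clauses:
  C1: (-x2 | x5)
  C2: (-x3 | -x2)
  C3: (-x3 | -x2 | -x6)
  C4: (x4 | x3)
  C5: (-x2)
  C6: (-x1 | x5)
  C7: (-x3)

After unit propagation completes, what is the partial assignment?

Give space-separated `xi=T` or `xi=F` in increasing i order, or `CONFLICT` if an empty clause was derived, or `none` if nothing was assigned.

Answer: x2=F x3=F x4=T

Derivation:
unit clause [-2] forces x2=F; simplify:
  satisfied 4 clause(s); 3 remain; assigned so far: [2]
unit clause [-3] forces x3=F; simplify:
  drop 3 from [4, 3] -> [4]
  satisfied 1 clause(s); 2 remain; assigned so far: [2, 3]
unit clause [4] forces x4=T; simplify:
  satisfied 1 clause(s); 1 remain; assigned so far: [2, 3, 4]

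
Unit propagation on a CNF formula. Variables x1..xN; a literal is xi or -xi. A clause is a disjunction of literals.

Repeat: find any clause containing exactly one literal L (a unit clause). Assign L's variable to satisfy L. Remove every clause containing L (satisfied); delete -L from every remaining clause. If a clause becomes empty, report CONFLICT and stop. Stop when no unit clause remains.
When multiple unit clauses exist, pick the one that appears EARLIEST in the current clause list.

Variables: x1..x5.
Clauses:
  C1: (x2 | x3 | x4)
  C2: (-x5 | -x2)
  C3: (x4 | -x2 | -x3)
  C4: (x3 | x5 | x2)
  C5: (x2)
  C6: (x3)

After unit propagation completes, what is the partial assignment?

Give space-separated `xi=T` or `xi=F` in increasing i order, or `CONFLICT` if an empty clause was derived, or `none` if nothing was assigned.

Answer: x2=T x3=T x4=T x5=F

Derivation:
unit clause [2] forces x2=T; simplify:
  drop -2 from [-5, -2] -> [-5]
  drop -2 from [4, -2, -3] -> [4, -3]
  satisfied 3 clause(s); 3 remain; assigned so far: [2]
unit clause [-5] forces x5=F; simplify:
  satisfied 1 clause(s); 2 remain; assigned so far: [2, 5]
unit clause [3] forces x3=T; simplify:
  drop -3 from [4, -3] -> [4]
  satisfied 1 clause(s); 1 remain; assigned so far: [2, 3, 5]
unit clause [4] forces x4=T; simplify:
  satisfied 1 clause(s); 0 remain; assigned so far: [2, 3, 4, 5]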